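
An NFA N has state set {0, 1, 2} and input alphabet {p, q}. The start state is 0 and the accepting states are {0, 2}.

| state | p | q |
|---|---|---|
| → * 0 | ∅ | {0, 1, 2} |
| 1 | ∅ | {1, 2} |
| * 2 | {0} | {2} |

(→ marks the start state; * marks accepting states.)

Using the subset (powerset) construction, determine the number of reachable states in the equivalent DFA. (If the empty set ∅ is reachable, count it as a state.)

3

Start state of the DFA: {0}.
{0} --p--> ∅  [new]
{0} --q--> {0, 1, 2}  [new]
∅ --p--> ∅  [seen]
∅ --q--> ∅  [seen]
{0, 1, 2} --p--> {0}  [seen]
{0, 1, 2} --q--> {0, 1, 2}  [seen]
Reachable DFA states: {0}, ∅, {0, 1, 2}.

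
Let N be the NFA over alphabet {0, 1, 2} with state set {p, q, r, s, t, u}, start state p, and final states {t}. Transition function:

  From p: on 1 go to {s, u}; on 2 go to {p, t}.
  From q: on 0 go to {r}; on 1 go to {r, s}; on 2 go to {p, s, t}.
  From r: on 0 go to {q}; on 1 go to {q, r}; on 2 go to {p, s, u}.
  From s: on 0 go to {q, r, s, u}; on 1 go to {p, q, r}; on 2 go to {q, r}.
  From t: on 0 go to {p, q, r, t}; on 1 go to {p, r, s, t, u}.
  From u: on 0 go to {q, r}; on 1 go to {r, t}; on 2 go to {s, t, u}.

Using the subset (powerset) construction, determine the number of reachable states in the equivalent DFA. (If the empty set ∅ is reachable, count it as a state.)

Start state of the DFA: {p}.
{p} --0--> ∅  [new]
{p} --1--> {s, u}  [new]
{p} --2--> {p, t}  [new]
∅ --0--> ∅  [seen]
∅ --1--> ∅  [seen]
∅ --2--> ∅  [seen]
{s, u} --0--> {q, r, s, u}  [new]
{s, u} --1--> {p, q, r, t}  [new]
{s, u} --2--> {q, r, s, t, u}  [new]
{p, t} --0--> {p, q, r, t}  [seen]
{p, t} --1--> {p, r, s, t, u}  [new]
{p, t} --2--> {p, t}  [seen]
{q, r, s, u} --0--> {q, r, s, u}  [seen]
{q, r, s, u} --1--> {p, q, r, s, t}  [new]
{q, r, s, u} --2--> {p, q, r, s, t, u}  [new]
{p, q, r, t} --0--> {p, q, r, t}  [seen]
{p, q, r, t} --1--> {p, q, r, s, t, u}  [seen]
{p, q, r, t} --2--> {p, s, t, u}  [new]
{q, r, s, t, u} --0--> {p, q, r, s, t, u}  [seen]
{q, r, s, t, u} --1--> {p, q, r, s, t, u}  [seen]
{q, r, s, t, u} --2--> {p, q, r, s, t, u}  [seen]
{p, r, s, t, u} --0--> {p, q, r, s, t, u}  [seen]
{p, r, s, t, u} --1--> {p, q, r, s, t, u}  [seen]
{p, r, s, t, u} --2--> {p, q, r, s, t, u}  [seen]
{p, q, r, s, t} --0--> {p, q, r, s, t, u}  [seen]
{p, q, r, s, t} --1--> {p, q, r, s, t, u}  [seen]
{p, q, r, s, t} --2--> {p, q, r, s, t, u}  [seen]
{p, q, r, s, t, u} --0--> {p, q, r, s, t, u}  [seen]
{p, q, r, s, t, u} --1--> {p, q, r, s, t, u}  [seen]
{p, q, r, s, t, u} --2--> {p, q, r, s, t, u}  [seen]
{p, s, t, u} --0--> {p, q, r, s, t, u}  [seen]
{p, s, t, u} --1--> {p, q, r, s, t, u}  [seen]
{p, s, t, u} --2--> {p, q, r, s, t, u}  [seen]
Reachable DFA states: {p}, ∅, {s, u}, {p, t}, {q, r, s, u}, {p, q, r, t}, {q, r, s, t, u}, {p, r, s, t, u}, {p, q, r, s, t}, {p, q, r, s, t, u}, {p, s, t, u}.

11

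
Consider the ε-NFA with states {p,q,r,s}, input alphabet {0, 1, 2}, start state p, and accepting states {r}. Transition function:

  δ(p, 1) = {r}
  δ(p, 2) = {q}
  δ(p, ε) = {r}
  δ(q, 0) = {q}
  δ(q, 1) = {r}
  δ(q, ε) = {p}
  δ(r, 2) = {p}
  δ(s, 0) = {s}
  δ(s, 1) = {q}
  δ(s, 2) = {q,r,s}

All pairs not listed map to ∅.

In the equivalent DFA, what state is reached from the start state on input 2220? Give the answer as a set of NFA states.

Start: {p,r}.
δ(p,2) = {q}; δ(r,2) = {p}.
Union: {p,q}.
ε-closure gives {p,q,r}.
After 2: {p,q,r}.
δ(p,2) = {q}; δ(q,2) = ∅; δ(r,2) = {p}.
Union: {p,q}.
ε-closure gives {p,q,r}.
After 2: {p,q,r}.
δ(p,2) = {q}; δ(q,2) = ∅; δ(r,2) = {p}.
Union: {p,q}.
ε-closure gives {p,q,r}.
After 2: {p,q,r}.
δ(p,0) = ∅; δ(q,0) = {q}; δ(r,0) = ∅.
Union: {q}.
ε-closure gives {p,q,r}.
After 0: {p,q,r}.

{p,q,r}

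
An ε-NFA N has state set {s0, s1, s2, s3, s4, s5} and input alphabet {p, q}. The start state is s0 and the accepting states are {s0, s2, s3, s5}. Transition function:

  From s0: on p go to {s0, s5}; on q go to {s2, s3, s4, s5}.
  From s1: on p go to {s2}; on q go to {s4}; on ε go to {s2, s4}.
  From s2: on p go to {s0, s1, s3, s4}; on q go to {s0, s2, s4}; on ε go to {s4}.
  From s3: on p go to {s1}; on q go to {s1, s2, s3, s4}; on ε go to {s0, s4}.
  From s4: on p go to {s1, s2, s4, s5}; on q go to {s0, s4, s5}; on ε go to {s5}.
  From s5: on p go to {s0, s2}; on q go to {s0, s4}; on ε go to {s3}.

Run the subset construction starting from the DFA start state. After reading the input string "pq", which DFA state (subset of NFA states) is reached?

{s0, s1, s2, s3, s4, s5}

Start: {s0}.
δ(s0,p) = {s0, s5}.
Union: {s0, s5}.
ε-closure gives {s0, s3, s4, s5}.
After p: {s0, s3, s4, s5}.
δ(s0,q) = {s2, s3, s4, s5}; δ(s3,q) = {s1, s2, s3, s4}; δ(s4,q) = {s0, s4, s5}; δ(s5,q) = {s0, s4}.
Union: {s0, s1, s2, s3, s4, s5}.
After q: {s0, s1, s2, s3, s4, s5}.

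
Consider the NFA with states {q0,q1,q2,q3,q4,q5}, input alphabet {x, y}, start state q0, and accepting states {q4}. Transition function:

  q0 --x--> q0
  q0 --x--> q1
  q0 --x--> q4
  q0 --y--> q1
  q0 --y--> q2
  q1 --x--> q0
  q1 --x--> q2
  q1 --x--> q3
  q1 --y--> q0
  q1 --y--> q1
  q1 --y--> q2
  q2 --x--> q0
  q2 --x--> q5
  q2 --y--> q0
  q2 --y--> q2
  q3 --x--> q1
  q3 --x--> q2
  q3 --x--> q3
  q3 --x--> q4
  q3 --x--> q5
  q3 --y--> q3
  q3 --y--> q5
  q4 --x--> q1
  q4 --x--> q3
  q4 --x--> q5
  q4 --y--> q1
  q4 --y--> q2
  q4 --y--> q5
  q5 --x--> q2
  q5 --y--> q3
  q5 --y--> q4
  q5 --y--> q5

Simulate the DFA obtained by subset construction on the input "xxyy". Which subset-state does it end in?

{q0,q1,q2,q3,q4,q5}

Start: {q0}.
δ(q0,x) = {q0,q1,q4}.
Union: {q0,q1,q4}.
After x: {q0,q1,q4}.
δ(q0,x) = {q0,q1,q4}; δ(q1,x) = {q0,q2,q3}; δ(q4,x) = {q1,q3,q5}.
Union: {q0,q1,q2,q3,q4,q5}.
After x: {q0,q1,q2,q3,q4,q5}.
δ(q0,y) = {q1,q2}; δ(q1,y) = {q0,q1,q2}; δ(q2,y) = {q0,q2}; δ(q3,y) = {q3,q5}; δ(q4,y) = {q1,q2,q5}; δ(q5,y) = {q3,q4,q5}.
Union: {q0,q1,q2,q3,q4,q5}.
After y: {q0,q1,q2,q3,q4,q5}.
δ(q0,y) = {q1,q2}; δ(q1,y) = {q0,q1,q2}; δ(q2,y) = {q0,q2}; δ(q3,y) = {q3,q5}; δ(q4,y) = {q1,q2,q5}; δ(q5,y) = {q3,q4,q5}.
Union: {q0,q1,q2,q3,q4,q5}.
After y: {q0,q1,q2,q3,q4,q5}.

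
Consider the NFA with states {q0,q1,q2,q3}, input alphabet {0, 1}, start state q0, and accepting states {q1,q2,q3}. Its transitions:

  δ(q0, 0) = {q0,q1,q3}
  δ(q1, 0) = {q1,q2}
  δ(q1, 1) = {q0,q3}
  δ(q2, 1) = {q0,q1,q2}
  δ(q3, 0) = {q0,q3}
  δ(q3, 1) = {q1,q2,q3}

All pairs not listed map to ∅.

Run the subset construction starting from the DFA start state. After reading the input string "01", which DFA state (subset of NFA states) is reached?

Start: {q0}.
δ(q0,0) = {q0,q1,q3}.
Union: {q0,q1,q3}.
After 0: {q0,q1,q3}.
δ(q0,1) = ∅; δ(q1,1) = {q0,q3}; δ(q3,1) = {q1,q2,q3}.
Union: {q0,q1,q2,q3}.
After 1: {q0,q1,q2,q3}.

{q0,q1,q2,q3}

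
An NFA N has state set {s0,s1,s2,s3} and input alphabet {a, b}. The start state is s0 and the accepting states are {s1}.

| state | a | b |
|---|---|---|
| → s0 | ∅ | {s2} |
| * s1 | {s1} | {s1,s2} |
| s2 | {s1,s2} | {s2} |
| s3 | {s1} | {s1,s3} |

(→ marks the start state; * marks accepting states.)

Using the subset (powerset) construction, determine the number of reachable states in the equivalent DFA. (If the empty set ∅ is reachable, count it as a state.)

Start state of the DFA: {s0}.
{s0} --a--> ∅  [new]
{s0} --b--> {s2}  [new]
∅ --a--> ∅  [seen]
∅ --b--> ∅  [seen]
{s2} --a--> {s1,s2}  [new]
{s2} --b--> {s2}  [seen]
{s1,s2} --a--> {s1,s2}  [seen]
{s1,s2} --b--> {s1,s2}  [seen]
Reachable DFA states: {s0}, ∅, {s2}, {s1,s2}.

4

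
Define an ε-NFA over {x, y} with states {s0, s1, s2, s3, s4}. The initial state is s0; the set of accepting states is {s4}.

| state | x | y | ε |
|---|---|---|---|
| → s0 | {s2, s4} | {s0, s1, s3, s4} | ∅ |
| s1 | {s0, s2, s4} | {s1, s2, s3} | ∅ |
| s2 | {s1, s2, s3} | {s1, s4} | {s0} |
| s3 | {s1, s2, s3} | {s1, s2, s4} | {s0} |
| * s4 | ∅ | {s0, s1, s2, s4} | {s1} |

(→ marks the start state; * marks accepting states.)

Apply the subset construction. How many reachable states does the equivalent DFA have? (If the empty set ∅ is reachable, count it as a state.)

Start state of the DFA: {s0} (ε-closure of the NFA start).
{s0} --x--> {s0, s1, s2, s4}  [new]
{s0} --y--> {s0, s1, s3, s4}  [new]
{s0, s1, s2, s4} --x--> {s0, s1, s2, s3, s4}  [new]
{s0, s1, s2, s4} --y--> {s0, s1, s2, s3, s4}  [seen]
{s0, s1, s3, s4} --x--> {s0, s1, s2, s3, s4}  [seen]
{s0, s1, s3, s4} --y--> {s0, s1, s2, s3, s4}  [seen]
{s0, s1, s2, s3, s4} --x--> {s0, s1, s2, s3, s4}  [seen]
{s0, s1, s2, s3, s4} --y--> {s0, s1, s2, s3, s4}  [seen]
Reachable DFA states: {s0}, {s0, s1, s2, s4}, {s0, s1, s3, s4}, {s0, s1, s2, s3, s4}.

4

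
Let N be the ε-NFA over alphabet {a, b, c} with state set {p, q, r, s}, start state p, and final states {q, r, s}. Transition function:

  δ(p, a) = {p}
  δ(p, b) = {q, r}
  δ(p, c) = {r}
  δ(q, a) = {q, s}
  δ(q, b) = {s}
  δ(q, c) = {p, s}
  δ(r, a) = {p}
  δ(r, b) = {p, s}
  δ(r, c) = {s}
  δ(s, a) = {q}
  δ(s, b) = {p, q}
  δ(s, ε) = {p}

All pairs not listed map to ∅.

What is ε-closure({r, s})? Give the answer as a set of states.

{p, r, s}

Begin with {r, s}.
s →ε {p}; add p.
ε-closure = {p, r, s}.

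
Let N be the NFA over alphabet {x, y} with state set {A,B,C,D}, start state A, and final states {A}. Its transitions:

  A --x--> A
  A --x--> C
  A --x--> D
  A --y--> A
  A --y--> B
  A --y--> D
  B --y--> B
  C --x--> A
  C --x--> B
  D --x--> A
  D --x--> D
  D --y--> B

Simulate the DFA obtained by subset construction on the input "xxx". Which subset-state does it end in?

Start: {A}.
δ(A,x) = {A,C,D}.
Union: {A,C,D}.
After x: {A,C,D}.
δ(A,x) = {A,C,D}; δ(C,x) = {A,B}; δ(D,x) = {A,D}.
Union: {A,B,C,D}.
After x: {A,B,C,D}.
δ(A,x) = {A,C,D}; δ(B,x) = ∅; δ(C,x) = {A,B}; δ(D,x) = {A,D}.
Union: {A,B,C,D}.
After x: {A,B,C,D}.

{A,B,C,D}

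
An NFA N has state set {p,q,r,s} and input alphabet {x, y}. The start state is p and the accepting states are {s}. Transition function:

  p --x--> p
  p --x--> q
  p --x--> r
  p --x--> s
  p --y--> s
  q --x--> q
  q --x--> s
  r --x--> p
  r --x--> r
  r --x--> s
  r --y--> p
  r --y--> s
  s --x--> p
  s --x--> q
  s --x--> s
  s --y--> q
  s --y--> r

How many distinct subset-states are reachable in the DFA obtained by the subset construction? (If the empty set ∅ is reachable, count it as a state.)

Start state of the DFA: {p}.
{p} --x--> {p,q,r,s}  [new]
{p} --y--> {s}  [new]
{p,q,r,s} --x--> {p,q,r,s}  [seen]
{p,q,r,s} --y--> {p,q,r,s}  [seen]
{s} --x--> {p,q,s}  [new]
{s} --y--> {q,r}  [new]
{p,q,s} --x--> {p,q,r,s}  [seen]
{p,q,s} --y--> {q,r,s}  [new]
{q,r} --x--> {p,q,r,s}  [seen]
{q,r} --y--> {p,s}  [new]
{q,r,s} --x--> {p,q,r,s}  [seen]
{q,r,s} --y--> {p,q,r,s}  [seen]
{p,s} --x--> {p,q,r,s}  [seen]
{p,s} --y--> {q,r,s}  [seen]
Reachable DFA states: {p}, {p,q,r,s}, {s}, {p,q,s}, {q,r}, {q,r,s}, {p,s}.

7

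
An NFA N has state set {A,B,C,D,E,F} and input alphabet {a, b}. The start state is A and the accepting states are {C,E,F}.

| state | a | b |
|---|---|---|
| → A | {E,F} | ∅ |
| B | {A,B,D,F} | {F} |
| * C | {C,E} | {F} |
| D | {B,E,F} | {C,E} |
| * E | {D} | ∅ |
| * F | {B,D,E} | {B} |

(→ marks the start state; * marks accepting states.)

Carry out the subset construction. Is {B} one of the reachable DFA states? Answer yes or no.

yes

Start state of the DFA: {A}.
{A} --a--> {E,F}  [new]
{A} --b--> ∅  [new]
{E,F} --a--> {B,D,E}  [new]
{E,F} --b--> {B}  [new]
∅ --a--> ∅  [seen]
∅ --b--> ∅  [seen]
{B,D,E} --a--> {A,B,D,E,F}  [new]
{B,D,E} --b--> {C,E,F}  [new]
{B} --a--> {A,B,D,F}  [new]
{B} --b--> {F}  [new]
{A,B,D,E,F} --a--> {A,B,D,E,F}  [seen]
{A,B,D,E,F} --b--> {B,C,E,F}  [new]
{C,E,F} --a--> {B,C,D,E}  [new]
{C,E,F} --b--> {B,F}  [new]
{A,B,D,F} --a--> {A,B,D,E,F}  [seen]
{A,B,D,F} --b--> {B,C,E,F}  [seen]
{F} --a--> {B,D,E}  [seen]
{F} --b--> {B}  [seen]
{B,C,E,F} --a--> {A,B,C,D,E,F}  [new]
{B,C,E,F} --b--> {B,F}  [seen]
{B,C,D,E} --a--> {A,B,C,D,E,F}  [seen]
{B,C,D,E} --b--> {C,E,F}  [seen]
{B,F} --a--> {A,B,D,E,F}  [seen]
{B,F} --b--> {B,F}  [seen]
{A,B,C,D,E,F} --a--> {A,B,C,D,E,F}  [seen]
{A,B,C,D,E,F} --b--> {B,C,E,F}  [seen]
Reachable DFA states: {A}, {E,F}, ∅, {B,D,E}, {B}, {A,B,D,E,F}, {C,E,F}, {A,B,D,F}, {F}, {B,C,E,F}, {B,C,D,E}, {B,F}, {A,B,C,D,E,F}.
{B} is among them.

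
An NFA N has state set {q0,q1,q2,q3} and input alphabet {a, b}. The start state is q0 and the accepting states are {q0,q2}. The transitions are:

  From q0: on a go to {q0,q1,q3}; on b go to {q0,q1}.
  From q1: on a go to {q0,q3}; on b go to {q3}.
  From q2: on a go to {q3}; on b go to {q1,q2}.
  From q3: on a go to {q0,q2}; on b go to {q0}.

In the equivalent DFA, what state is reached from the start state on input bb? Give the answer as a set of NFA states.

{q0,q1,q3}

Start: {q0}.
δ(q0,b) = {q0,q1}.
Union: {q0,q1}.
After b: {q0,q1}.
δ(q0,b) = {q0,q1}; δ(q1,b) = {q3}.
Union: {q0,q1,q3}.
After b: {q0,q1,q3}.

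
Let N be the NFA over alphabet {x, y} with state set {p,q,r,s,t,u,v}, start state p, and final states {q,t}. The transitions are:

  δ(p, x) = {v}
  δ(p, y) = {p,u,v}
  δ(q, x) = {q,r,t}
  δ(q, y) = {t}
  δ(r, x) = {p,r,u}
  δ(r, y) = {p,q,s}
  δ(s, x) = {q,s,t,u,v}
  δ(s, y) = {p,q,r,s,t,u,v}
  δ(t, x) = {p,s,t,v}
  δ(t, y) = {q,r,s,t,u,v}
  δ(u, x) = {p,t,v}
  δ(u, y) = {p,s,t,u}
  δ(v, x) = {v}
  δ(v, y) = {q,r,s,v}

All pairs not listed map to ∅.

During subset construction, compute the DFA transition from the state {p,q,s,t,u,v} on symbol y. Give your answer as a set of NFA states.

{p,q,r,s,t,u,v}

δ(p,y) = {p,u,v}; δ(q,y) = {t}; δ(s,y) = {p,q,r,s,t,u,v}; δ(t,y) = {q,r,s,t,u,v}; δ(u,y) = {p,s,t,u}; δ(v,y) = {q,r,s,v}.
Union: {p,q,r,s,t,u,v}.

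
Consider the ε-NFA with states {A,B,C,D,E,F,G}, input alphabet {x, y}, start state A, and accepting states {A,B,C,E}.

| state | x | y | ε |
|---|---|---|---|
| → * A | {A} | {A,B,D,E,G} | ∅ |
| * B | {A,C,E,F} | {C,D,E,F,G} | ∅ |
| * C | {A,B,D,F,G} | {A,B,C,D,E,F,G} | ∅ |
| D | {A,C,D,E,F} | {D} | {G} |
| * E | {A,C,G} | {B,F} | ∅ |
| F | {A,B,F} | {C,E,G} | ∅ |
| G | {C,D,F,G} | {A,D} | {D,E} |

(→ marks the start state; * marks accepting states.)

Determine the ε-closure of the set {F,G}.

Begin with {F,G}.
G →ε {D,E}; add D, E.
ε-closure = {D,E,F,G}.

{D,E,F,G}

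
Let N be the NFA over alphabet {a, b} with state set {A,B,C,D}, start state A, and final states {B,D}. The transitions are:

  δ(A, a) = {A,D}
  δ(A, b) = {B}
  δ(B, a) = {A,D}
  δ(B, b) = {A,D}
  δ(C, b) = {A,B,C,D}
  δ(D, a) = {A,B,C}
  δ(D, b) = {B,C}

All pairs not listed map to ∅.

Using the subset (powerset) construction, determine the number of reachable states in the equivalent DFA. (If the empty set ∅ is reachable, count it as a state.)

Start state of the DFA: {A}.
{A} --a--> {A,D}  [new]
{A} --b--> {B}  [new]
{A,D} --a--> {A,B,C,D}  [new]
{A,D} --b--> {B,C}  [new]
{B} --a--> {A,D}  [seen]
{B} --b--> {A,D}  [seen]
{A,B,C,D} --a--> {A,B,C,D}  [seen]
{A,B,C,D} --b--> {A,B,C,D}  [seen]
{B,C} --a--> {A,D}  [seen]
{B,C} --b--> {A,B,C,D}  [seen]
Reachable DFA states: {A}, {A,D}, {B}, {A,B,C,D}, {B,C}.

5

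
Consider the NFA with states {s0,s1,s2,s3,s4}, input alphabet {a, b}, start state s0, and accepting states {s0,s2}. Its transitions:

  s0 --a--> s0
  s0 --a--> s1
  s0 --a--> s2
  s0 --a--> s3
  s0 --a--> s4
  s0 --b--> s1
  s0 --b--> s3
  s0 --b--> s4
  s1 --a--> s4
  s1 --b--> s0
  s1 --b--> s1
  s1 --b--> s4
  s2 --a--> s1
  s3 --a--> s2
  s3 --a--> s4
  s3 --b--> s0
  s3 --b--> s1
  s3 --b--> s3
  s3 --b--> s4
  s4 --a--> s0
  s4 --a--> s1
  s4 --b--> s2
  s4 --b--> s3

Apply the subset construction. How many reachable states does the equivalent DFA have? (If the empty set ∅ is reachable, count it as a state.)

Start state of the DFA: {s0}.
{s0} --a--> {s0,s1,s2,s3,s4}  [new]
{s0} --b--> {s1,s3,s4}  [new]
{s0,s1,s2,s3,s4} --a--> {s0,s1,s2,s3,s4}  [seen]
{s0,s1,s2,s3,s4} --b--> {s0,s1,s2,s3,s4}  [seen]
{s1,s3,s4} --a--> {s0,s1,s2,s4}  [new]
{s1,s3,s4} --b--> {s0,s1,s2,s3,s4}  [seen]
{s0,s1,s2,s4} --a--> {s0,s1,s2,s3,s4}  [seen]
{s0,s1,s2,s4} --b--> {s0,s1,s2,s3,s4}  [seen]
Reachable DFA states: {s0}, {s0,s1,s2,s3,s4}, {s1,s3,s4}, {s0,s1,s2,s4}.

4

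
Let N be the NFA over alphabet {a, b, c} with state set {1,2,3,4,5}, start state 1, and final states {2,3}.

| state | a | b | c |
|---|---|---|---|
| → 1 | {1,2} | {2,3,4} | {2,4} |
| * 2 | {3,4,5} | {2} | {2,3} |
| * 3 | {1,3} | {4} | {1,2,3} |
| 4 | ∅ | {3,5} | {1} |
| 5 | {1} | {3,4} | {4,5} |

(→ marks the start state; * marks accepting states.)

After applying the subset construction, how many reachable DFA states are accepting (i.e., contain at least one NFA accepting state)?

11

Start state of the DFA: {1}.
{1} --a--> {1,2}  [new]
{1} --b--> {2,3,4}  [new]
{1} --c--> {2,4}  [new]
{1,2} --a--> {1,2,3,4,5}  [new]
{1,2} --b--> {2,3,4}  [seen]
{1,2} --c--> {2,3,4}  [seen]
{2,3,4} --a--> {1,3,4,5}  [new]
{2,3,4} --b--> {2,3,4,5}  [new]
{2,3,4} --c--> {1,2,3}  [new]
{2,4} --a--> {3,4,5}  [new]
{2,4} --b--> {2,3,5}  [new]
{2,4} --c--> {1,2,3}  [seen]
{1,2,3,4,5} --a--> {1,2,3,4,5}  [seen]
{1,2,3,4,5} --b--> {2,3,4,5}  [seen]
{1,2,3,4,5} --c--> {1,2,3,4,5}  [seen]
{1,3,4,5} --a--> {1,2,3}  [seen]
{1,3,4,5} --b--> {2,3,4,5}  [seen]
{1,3,4,5} --c--> {1,2,3,4,5}  [seen]
{2,3,4,5} --a--> {1,3,4,5}  [seen]
{2,3,4,5} --b--> {2,3,4,5}  [seen]
{2,3,4,5} --c--> {1,2,3,4,5}  [seen]
{1,2,3} --a--> {1,2,3,4,5}  [seen]
{1,2,3} --b--> {2,3,4}  [seen]
{1,2,3} --c--> {1,2,3,4}  [new]
{3,4,5} --a--> {1,3}  [new]
{3,4,5} --b--> {3,4,5}  [seen]
{3,4,5} --c--> {1,2,3,4,5}  [seen]
{2,3,5} --a--> {1,3,4,5}  [seen]
{2,3,5} --b--> {2,3,4}  [seen]
{2,3,5} --c--> {1,2,3,4,5}  [seen]
{1,2,3,4} --a--> {1,2,3,4,5}  [seen]
{1,2,3,4} --b--> {2,3,4,5}  [seen]
{1,2,3,4} --c--> {1,2,3,4}  [seen]
{1,3} --a--> {1,2,3}  [seen]
{1,3} --b--> {2,3,4}  [seen]
{1,3} --c--> {1,2,3,4}  [seen]
Reachable DFA states: {1}, {1,2}, {2,3,4}, {2,4}, {1,2,3,4,5}, {1,3,4,5}, {2,3,4,5}, {1,2,3}, {3,4,5}, {2,3,5}, {1,2,3,4}, {1,3}.
Accepting DFA states (contain an NFA accepting state): {1,2}, {2,3,4}, {2,4}, {1,2,3,4,5}, {1,3,4,5}, {2,3,4,5}, {1,2,3}, {3,4,5}, {2,3,5}, {1,2,3,4}, {1,3}.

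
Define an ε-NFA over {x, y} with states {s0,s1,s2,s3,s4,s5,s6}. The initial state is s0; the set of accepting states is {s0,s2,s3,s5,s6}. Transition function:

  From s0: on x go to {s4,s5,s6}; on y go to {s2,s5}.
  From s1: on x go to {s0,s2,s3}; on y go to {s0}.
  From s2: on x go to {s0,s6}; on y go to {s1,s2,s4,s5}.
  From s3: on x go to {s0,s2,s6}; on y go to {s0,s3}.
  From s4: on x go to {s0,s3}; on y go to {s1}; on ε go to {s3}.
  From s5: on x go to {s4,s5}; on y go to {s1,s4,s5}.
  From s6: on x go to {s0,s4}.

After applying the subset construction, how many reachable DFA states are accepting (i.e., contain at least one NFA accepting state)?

8

Start state of the DFA: {s0} (ε-closure of the NFA start).
{s0} --x--> {s3,s4,s5,s6}  [new]
{s0} --y--> {s2,s5}  [new]
{s3,s4,s5,s6} --x--> {s0,s2,s3,s4,s5,s6}  [new]
{s3,s4,s5,s6} --y--> {s0,s1,s3,s4,s5}  [new]
{s2,s5} --x--> {s0,s3,s4,s5,s6}  [new]
{s2,s5} --y--> {s1,s2,s3,s4,s5}  [new]
{s0,s2,s3,s4,s5,s6} --x--> {s0,s2,s3,s4,s5,s6}  [seen]
{s0,s2,s3,s4,s5,s6} --y--> {s0,s1,s2,s3,s4,s5}  [new]
{s0,s1,s3,s4,s5} --x--> {s0,s2,s3,s4,s5,s6}  [seen]
{s0,s1,s3,s4,s5} --y--> {s0,s1,s2,s3,s4,s5}  [seen]
{s0,s3,s4,s5,s6} --x--> {s0,s2,s3,s4,s5,s6}  [seen]
{s0,s3,s4,s5,s6} --y--> {s0,s1,s2,s3,s4,s5}  [seen]
{s1,s2,s3,s4,s5} --x--> {s0,s2,s3,s4,s5,s6}  [seen]
{s1,s2,s3,s4,s5} --y--> {s0,s1,s2,s3,s4,s5}  [seen]
{s0,s1,s2,s3,s4,s5} --x--> {s0,s2,s3,s4,s5,s6}  [seen]
{s0,s1,s2,s3,s4,s5} --y--> {s0,s1,s2,s3,s4,s5}  [seen]
Reachable DFA states: {s0}, {s3,s4,s5,s6}, {s2,s5}, {s0,s2,s3,s4,s5,s6}, {s0,s1,s3,s4,s5}, {s0,s3,s4,s5,s6}, {s1,s2,s3,s4,s5}, {s0,s1,s2,s3,s4,s5}.
Accepting DFA states (contain an NFA accepting state): {s0}, {s3,s4,s5,s6}, {s2,s5}, {s0,s2,s3,s4,s5,s6}, {s0,s1,s3,s4,s5}, {s0,s3,s4,s5,s6}, {s1,s2,s3,s4,s5}, {s0,s1,s2,s3,s4,s5}.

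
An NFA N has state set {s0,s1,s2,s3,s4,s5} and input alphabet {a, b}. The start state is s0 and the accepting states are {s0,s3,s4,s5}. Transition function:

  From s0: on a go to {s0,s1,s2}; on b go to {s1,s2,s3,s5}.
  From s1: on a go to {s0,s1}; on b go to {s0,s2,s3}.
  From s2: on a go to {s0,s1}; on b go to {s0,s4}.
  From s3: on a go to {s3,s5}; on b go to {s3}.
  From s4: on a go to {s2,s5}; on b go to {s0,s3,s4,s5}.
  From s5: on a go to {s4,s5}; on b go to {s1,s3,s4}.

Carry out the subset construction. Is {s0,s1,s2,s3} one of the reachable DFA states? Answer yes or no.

no

Start state of the DFA: {s0}.
{s0} --a--> {s0,s1,s2}  [new]
{s0} --b--> {s1,s2,s3,s5}  [new]
{s0,s1,s2} --a--> {s0,s1,s2}  [seen]
{s0,s1,s2} --b--> {s0,s1,s2,s3,s4,s5}  [new]
{s1,s2,s3,s5} --a--> {s0,s1,s3,s4,s5}  [new]
{s1,s2,s3,s5} --b--> {s0,s1,s2,s3,s4}  [new]
{s0,s1,s2,s3,s4,s5} --a--> {s0,s1,s2,s3,s4,s5}  [seen]
{s0,s1,s2,s3,s4,s5} --b--> {s0,s1,s2,s3,s4,s5}  [seen]
{s0,s1,s3,s4,s5} --a--> {s0,s1,s2,s3,s4,s5}  [seen]
{s0,s1,s3,s4,s5} --b--> {s0,s1,s2,s3,s4,s5}  [seen]
{s0,s1,s2,s3,s4} --a--> {s0,s1,s2,s3,s5}  [new]
{s0,s1,s2,s3,s4} --b--> {s0,s1,s2,s3,s4,s5}  [seen]
{s0,s1,s2,s3,s5} --a--> {s0,s1,s2,s3,s4,s5}  [seen]
{s0,s1,s2,s3,s5} --b--> {s0,s1,s2,s3,s4,s5}  [seen]
Reachable DFA states: {s0}, {s0,s1,s2}, {s1,s2,s3,s5}, {s0,s1,s2,s3,s4,s5}, {s0,s1,s3,s4,s5}, {s0,s1,s2,s3,s4}, {s0,s1,s2,s3,s5}.
{s0,s1,s2,s3} is not among them.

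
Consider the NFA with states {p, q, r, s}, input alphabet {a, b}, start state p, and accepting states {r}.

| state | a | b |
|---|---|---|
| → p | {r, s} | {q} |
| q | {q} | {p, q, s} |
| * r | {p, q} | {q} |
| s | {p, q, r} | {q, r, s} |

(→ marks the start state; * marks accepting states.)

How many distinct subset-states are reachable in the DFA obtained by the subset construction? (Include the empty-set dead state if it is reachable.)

Start state of the DFA: {p}.
{p} --a--> {r, s}  [new]
{p} --b--> {q}  [new]
{r, s} --a--> {p, q, r}  [new]
{r, s} --b--> {q, r, s}  [new]
{q} --a--> {q}  [seen]
{q} --b--> {p, q, s}  [new]
{p, q, r} --a--> {p, q, r, s}  [new]
{p, q, r} --b--> {p, q, s}  [seen]
{q, r, s} --a--> {p, q, r}  [seen]
{q, r, s} --b--> {p, q, r, s}  [seen]
{p, q, s} --a--> {p, q, r, s}  [seen]
{p, q, s} --b--> {p, q, r, s}  [seen]
{p, q, r, s} --a--> {p, q, r, s}  [seen]
{p, q, r, s} --b--> {p, q, r, s}  [seen]
Reachable DFA states: {p}, {r, s}, {q}, {p, q, r}, {q, r, s}, {p, q, s}, {p, q, r, s}.

7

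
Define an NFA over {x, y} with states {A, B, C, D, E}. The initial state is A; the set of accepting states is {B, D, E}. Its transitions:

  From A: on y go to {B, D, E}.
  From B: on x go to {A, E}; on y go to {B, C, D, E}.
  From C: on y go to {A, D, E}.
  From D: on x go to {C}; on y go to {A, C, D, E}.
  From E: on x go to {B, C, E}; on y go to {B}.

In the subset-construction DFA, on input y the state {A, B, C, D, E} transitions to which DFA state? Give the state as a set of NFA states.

δ(A,y) = {B, D, E}; δ(B,y) = {B, C, D, E}; δ(C,y) = {A, D, E}; δ(D,y) = {A, C, D, E}; δ(E,y) = {B}.
Union: {A, B, C, D, E}.

{A, B, C, D, E}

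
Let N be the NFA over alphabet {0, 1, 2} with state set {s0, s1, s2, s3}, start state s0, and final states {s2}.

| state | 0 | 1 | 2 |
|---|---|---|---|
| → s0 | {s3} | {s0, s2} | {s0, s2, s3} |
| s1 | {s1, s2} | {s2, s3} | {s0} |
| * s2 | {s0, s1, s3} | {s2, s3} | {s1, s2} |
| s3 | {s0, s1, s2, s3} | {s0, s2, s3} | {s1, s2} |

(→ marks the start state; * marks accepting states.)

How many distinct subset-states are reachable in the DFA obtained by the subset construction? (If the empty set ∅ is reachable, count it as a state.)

9

Start state of the DFA: {s0}.
{s0} --0--> {s3}  [new]
{s0} --1--> {s0, s2}  [new]
{s0} --2--> {s0, s2, s3}  [new]
{s3} --0--> {s0, s1, s2, s3}  [new]
{s3} --1--> {s0, s2, s3}  [seen]
{s3} --2--> {s1, s2}  [new]
{s0, s2} --0--> {s0, s1, s3}  [new]
{s0, s2} --1--> {s0, s2, s3}  [seen]
{s0, s2} --2--> {s0, s1, s2, s3}  [seen]
{s0, s2, s3} --0--> {s0, s1, s2, s3}  [seen]
{s0, s2, s3} --1--> {s0, s2, s3}  [seen]
{s0, s2, s3} --2--> {s0, s1, s2, s3}  [seen]
{s0, s1, s2, s3} --0--> {s0, s1, s2, s3}  [seen]
{s0, s1, s2, s3} --1--> {s0, s2, s3}  [seen]
{s0, s1, s2, s3} --2--> {s0, s1, s2, s3}  [seen]
{s1, s2} --0--> {s0, s1, s2, s3}  [seen]
{s1, s2} --1--> {s2, s3}  [new]
{s1, s2} --2--> {s0, s1, s2}  [new]
{s0, s1, s3} --0--> {s0, s1, s2, s3}  [seen]
{s0, s1, s3} --1--> {s0, s2, s3}  [seen]
{s0, s1, s3} --2--> {s0, s1, s2, s3}  [seen]
{s2, s3} --0--> {s0, s1, s2, s3}  [seen]
{s2, s3} --1--> {s0, s2, s3}  [seen]
{s2, s3} --2--> {s1, s2}  [seen]
{s0, s1, s2} --0--> {s0, s1, s2, s3}  [seen]
{s0, s1, s2} --1--> {s0, s2, s3}  [seen]
{s0, s1, s2} --2--> {s0, s1, s2, s3}  [seen]
Reachable DFA states: {s0}, {s3}, {s0, s2}, {s0, s2, s3}, {s0, s1, s2, s3}, {s1, s2}, {s0, s1, s3}, {s2, s3}, {s0, s1, s2}.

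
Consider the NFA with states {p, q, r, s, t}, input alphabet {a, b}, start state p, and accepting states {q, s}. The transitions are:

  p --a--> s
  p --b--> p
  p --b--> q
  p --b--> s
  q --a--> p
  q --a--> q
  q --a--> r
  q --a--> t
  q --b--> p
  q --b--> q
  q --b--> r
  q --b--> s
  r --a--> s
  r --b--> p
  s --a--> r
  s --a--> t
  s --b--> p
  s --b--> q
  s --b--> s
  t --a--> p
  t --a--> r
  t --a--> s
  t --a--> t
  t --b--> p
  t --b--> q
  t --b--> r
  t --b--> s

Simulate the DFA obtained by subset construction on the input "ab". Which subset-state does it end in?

{p, q, s}

Start: {p}.
δ(p,a) = {s}.
Union: {s}.
After a: {s}.
δ(s,b) = {p, q, s}.
Union: {p, q, s}.
After b: {p, q, s}.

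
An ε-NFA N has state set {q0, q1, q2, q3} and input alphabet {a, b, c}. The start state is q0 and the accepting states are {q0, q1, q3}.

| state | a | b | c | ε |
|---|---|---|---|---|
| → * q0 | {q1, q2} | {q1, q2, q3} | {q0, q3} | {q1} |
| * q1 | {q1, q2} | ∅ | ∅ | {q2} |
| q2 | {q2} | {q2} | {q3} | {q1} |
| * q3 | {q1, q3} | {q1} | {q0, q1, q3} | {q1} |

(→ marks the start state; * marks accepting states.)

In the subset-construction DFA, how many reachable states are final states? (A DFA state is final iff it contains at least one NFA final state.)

Start state of the DFA: {q0, q1, q2} (ε-closure of the NFA start).
{q0, q1, q2} --a--> {q1, q2}  [new]
{q0, q1, q2} --b--> {q1, q2, q3}  [new]
{q0, q1, q2} --c--> {q0, q1, q2, q3}  [new]
{q1, q2} --a--> {q1, q2}  [seen]
{q1, q2} --b--> {q1, q2}  [seen]
{q1, q2} --c--> {q1, q2, q3}  [seen]
{q1, q2, q3} --a--> {q1, q2, q3}  [seen]
{q1, q2, q3} --b--> {q1, q2}  [seen]
{q1, q2, q3} --c--> {q0, q1, q2, q3}  [seen]
{q0, q1, q2, q3} --a--> {q1, q2, q3}  [seen]
{q0, q1, q2, q3} --b--> {q1, q2, q3}  [seen]
{q0, q1, q2, q3} --c--> {q0, q1, q2, q3}  [seen]
Reachable DFA states: {q0, q1, q2}, {q1, q2}, {q1, q2, q3}, {q0, q1, q2, q3}.
Accepting DFA states (contain an NFA accepting state): {q0, q1, q2}, {q1, q2}, {q1, q2, q3}, {q0, q1, q2, q3}.

4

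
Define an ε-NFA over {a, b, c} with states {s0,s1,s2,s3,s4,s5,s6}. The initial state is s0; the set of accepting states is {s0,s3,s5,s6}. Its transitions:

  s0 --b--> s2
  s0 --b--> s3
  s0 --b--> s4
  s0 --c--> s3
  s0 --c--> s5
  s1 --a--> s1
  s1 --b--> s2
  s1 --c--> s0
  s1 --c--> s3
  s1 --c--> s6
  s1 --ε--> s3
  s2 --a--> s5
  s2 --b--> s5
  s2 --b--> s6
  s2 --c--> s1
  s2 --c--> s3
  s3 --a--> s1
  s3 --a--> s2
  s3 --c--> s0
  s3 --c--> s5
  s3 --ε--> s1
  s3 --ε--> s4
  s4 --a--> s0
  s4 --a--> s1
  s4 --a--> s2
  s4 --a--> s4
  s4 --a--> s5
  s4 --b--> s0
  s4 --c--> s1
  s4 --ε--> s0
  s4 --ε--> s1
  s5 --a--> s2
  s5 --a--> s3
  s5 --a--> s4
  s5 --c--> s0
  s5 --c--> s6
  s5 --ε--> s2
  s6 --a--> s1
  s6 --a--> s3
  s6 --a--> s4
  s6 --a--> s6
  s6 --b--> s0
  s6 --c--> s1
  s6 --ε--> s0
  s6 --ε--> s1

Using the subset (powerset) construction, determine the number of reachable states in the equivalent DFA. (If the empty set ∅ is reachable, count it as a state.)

5

Start state of the DFA: {s0} (ε-closure of the NFA start).
{s0} --a--> ∅  [new]
{s0} --b--> {s0,s1,s2,s3,s4}  [new]
{s0} --c--> {s0,s1,s2,s3,s4,s5}  [new]
∅ --a--> ∅  [seen]
∅ --b--> ∅  [seen]
∅ --c--> ∅  [seen]
{s0,s1,s2,s3,s4} --a--> {s0,s1,s2,s3,s4,s5}  [seen]
{s0,s1,s2,s3,s4} --b--> {s0,s1,s2,s3,s4,s5,s6}  [new]
{s0,s1,s2,s3,s4} --c--> {s0,s1,s2,s3,s4,s5,s6}  [seen]
{s0,s1,s2,s3,s4,s5} --a--> {s0,s1,s2,s3,s4,s5}  [seen]
{s0,s1,s2,s3,s4,s5} --b--> {s0,s1,s2,s3,s4,s5,s6}  [seen]
{s0,s1,s2,s3,s4,s5} --c--> {s0,s1,s2,s3,s4,s5,s6}  [seen]
{s0,s1,s2,s3,s4,s5,s6} --a--> {s0,s1,s2,s3,s4,s5,s6}  [seen]
{s0,s1,s2,s3,s4,s5,s6} --b--> {s0,s1,s2,s3,s4,s5,s6}  [seen]
{s0,s1,s2,s3,s4,s5,s6} --c--> {s0,s1,s2,s3,s4,s5,s6}  [seen]
Reachable DFA states: {s0}, ∅, {s0,s1,s2,s3,s4}, {s0,s1,s2,s3,s4,s5}, {s0,s1,s2,s3,s4,s5,s6}.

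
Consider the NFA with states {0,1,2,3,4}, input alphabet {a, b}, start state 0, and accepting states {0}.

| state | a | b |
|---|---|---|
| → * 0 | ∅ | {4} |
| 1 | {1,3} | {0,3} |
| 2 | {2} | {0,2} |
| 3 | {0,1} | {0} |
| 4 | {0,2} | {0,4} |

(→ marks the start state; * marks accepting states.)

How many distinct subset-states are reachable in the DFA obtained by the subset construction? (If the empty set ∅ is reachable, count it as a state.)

Start state of the DFA: {0}.
{0} --a--> ∅  [new]
{0} --b--> {4}  [new]
∅ --a--> ∅  [seen]
∅ --b--> ∅  [seen]
{4} --a--> {0,2}  [new]
{4} --b--> {0,4}  [new]
{0,2} --a--> {2}  [new]
{0,2} --b--> {0,2,4}  [new]
{0,4} --a--> {0,2}  [seen]
{0,4} --b--> {0,4}  [seen]
{2} --a--> {2}  [seen]
{2} --b--> {0,2}  [seen]
{0,2,4} --a--> {0,2}  [seen]
{0,2,4} --b--> {0,2,4}  [seen]
Reachable DFA states: {0}, ∅, {4}, {0,2}, {0,4}, {2}, {0,2,4}.

7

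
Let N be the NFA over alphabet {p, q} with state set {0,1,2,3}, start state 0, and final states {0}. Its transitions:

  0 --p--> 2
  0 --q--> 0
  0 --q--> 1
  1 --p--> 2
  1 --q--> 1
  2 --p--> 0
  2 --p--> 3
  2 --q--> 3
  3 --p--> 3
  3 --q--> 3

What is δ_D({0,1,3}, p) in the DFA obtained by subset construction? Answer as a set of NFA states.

{2,3}

δ(0,p) = {2}; δ(1,p) = {2}; δ(3,p) = {3}.
Union: {2,3}.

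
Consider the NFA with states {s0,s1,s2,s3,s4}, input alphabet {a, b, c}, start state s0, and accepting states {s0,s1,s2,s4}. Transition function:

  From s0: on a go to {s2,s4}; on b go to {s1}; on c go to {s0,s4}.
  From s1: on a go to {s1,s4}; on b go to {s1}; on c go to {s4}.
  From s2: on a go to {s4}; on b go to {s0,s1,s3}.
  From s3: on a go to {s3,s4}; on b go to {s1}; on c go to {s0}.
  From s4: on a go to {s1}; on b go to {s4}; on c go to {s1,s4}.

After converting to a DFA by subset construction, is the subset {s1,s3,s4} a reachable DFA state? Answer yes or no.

Start state of the DFA: {s0}.
{s0} --a--> {s2,s4}  [new]
{s0} --b--> {s1}  [new]
{s0} --c--> {s0,s4}  [new]
{s2,s4} --a--> {s1,s4}  [new]
{s2,s4} --b--> {s0,s1,s3,s4}  [new]
{s2,s4} --c--> {s1,s4}  [seen]
{s1} --a--> {s1,s4}  [seen]
{s1} --b--> {s1}  [seen]
{s1} --c--> {s4}  [new]
{s0,s4} --a--> {s1,s2,s4}  [new]
{s0,s4} --b--> {s1,s4}  [seen]
{s0,s4} --c--> {s0,s1,s4}  [new]
{s1,s4} --a--> {s1,s4}  [seen]
{s1,s4} --b--> {s1,s4}  [seen]
{s1,s4} --c--> {s1,s4}  [seen]
{s0,s1,s3,s4} --a--> {s1,s2,s3,s4}  [new]
{s0,s1,s3,s4} --b--> {s1,s4}  [seen]
{s0,s1,s3,s4} --c--> {s0,s1,s4}  [seen]
{s4} --a--> {s1}  [seen]
{s4} --b--> {s4}  [seen]
{s4} --c--> {s1,s4}  [seen]
{s1,s2,s4} --a--> {s1,s4}  [seen]
{s1,s2,s4} --b--> {s0,s1,s3,s4}  [seen]
{s1,s2,s4} --c--> {s1,s4}  [seen]
{s0,s1,s4} --a--> {s1,s2,s4}  [seen]
{s0,s1,s4} --b--> {s1,s4}  [seen]
{s0,s1,s4} --c--> {s0,s1,s4}  [seen]
{s1,s2,s3,s4} --a--> {s1,s3,s4}  [new]
{s1,s2,s3,s4} --b--> {s0,s1,s3,s4}  [seen]
{s1,s2,s3,s4} --c--> {s0,s1,s4}  [seen]
{s1,s3,s4} --a--> {s1,s3,s4}  [seen]
{s1,s3,s4} --b--> {s1,s4}  [seen]
{s1,s3,s4} --c--> {s0,s1,s4}  [seen]
Reachable DFA states: {s0}, {s2,s4}, {s1}, {s0,s4}, {s1,s4}, {s0,s1,s3,s4}, {s4}, {s1,s2,s4}, {s0,s1,s4}, {s1,s2,s3,s4}, {s1,s3,s4}.
{s1,s3,s4} is among them.

yes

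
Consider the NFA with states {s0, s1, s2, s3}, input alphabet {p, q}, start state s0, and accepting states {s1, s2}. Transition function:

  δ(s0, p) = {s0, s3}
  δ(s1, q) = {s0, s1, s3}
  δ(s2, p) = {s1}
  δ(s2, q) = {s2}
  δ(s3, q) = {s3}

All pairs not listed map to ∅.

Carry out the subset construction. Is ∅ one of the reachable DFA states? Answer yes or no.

Start state of the DFA: {s0}.
{s0} --p--> {s0, s3}  [new]
{s0} --q--> ∅  [new]
{s0, s3} --p--> {s0, s3}  [seen]
{s0, s3} --q--> {s3}  [new]
∅ --p--> ∅  [seen]
∅ --q--> ∅  [seen]
{s3} --p--> ∅  [seen]
{s3} --q--> {s3}  [seen]
Reachable DFA states: {s0}, {s0, s3}, ∅, {s3}.
∅ is among them.

yes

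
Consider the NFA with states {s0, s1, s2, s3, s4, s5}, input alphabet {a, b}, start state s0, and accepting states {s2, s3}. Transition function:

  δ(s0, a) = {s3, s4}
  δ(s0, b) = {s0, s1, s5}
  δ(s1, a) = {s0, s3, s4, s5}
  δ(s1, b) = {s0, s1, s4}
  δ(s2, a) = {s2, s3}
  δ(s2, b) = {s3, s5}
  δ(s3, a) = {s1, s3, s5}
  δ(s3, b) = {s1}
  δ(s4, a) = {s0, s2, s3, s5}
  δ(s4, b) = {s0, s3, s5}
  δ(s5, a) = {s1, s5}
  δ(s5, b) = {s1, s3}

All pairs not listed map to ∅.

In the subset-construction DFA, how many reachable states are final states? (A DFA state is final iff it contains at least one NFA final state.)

Start state of the DFA: {s0}.
{s0} --a--> {s3, s4}  [new]
{s0} --b--> {s0, s1, s5}  [new]
{s3, s4} --a--> {s0, s1, s2, s3, s5}  [new]
{s3, s4} --b--> {s0, s1, s3, s5}  [new]
{s0, s1, s5} --a--> {s0, s1, s3, s4, s5}  [new]
{s0, s1, s5} --b--> {s0, s1, s3, s4, s5}  [seen]
{s0, s1, s2, s3, s5} --a--> {s0, s1, s2, s3, s4, s5}  [new]
{s0, s1, s2, s3, s5} --b--> {s0, s1, s3, s4, s5}  [seen]
{s0, s1, s3, s5} --a--> {s0, s1, s3, s4, s5}  [seen]
{s0, s1, s3, s5} --b--> {s0, s1, s3, s4, s5}  [seen]
{s0, s1, s3, s4, s5} --a--> {s0, s1, s2, s3, s4, s5}  [seen]
{s0, s1, s3, s4, s5} --b--> {s0, s1, s3, s4, s5}  [seen]
{s0, s1, s2, s3, s4, s5} --a--> {s0, s1, s2, s3, s4, s5}  [seen]
{s0, s1, s2, s3, s4, s5} --b--> {s0, s1, s3, s4, s5}  [seen]
Reachable DFA states: {s0}, {s3, s4}, {s0, s1, s5}, {s0, s1, s2, s3, s5}, {s0, s1, s3, s5}, {s0, s1, s3, s4, s5}, {s0, s1, s2, s3, s4, s5}.
Accepting DFA states (contain an NFA accepting state): {s3, s4}, {s0, s1, s2, s3, s5}, {s0, s1, s3, s5}, {s0, s1, s3, s4, s5}, {s0, s1, s2, s3, s4, s5}.

5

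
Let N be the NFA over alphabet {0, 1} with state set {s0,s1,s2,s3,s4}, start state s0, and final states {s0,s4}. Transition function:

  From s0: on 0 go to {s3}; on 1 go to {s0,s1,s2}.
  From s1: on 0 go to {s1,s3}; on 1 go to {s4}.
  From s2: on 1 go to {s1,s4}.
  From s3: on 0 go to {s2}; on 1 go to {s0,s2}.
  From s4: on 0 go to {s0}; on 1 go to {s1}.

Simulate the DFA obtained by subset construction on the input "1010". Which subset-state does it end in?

{s0,s3}

Start: {s0}.
δ(s0,1) = {s0,s1,s2}.
Union: {s0,s1,s2}.
After 1: {s0,s1,s2}.
δ(s0,0) = {s3}; δ(s1,0) = {s1,s3}; δ(s2,0) = ∅.
Union: {s1,s3}.
After 0: {s1,s3}.
δ(s1,1) = {s4}; δ(s3,1) = {s0,s2}.
Union: {s0,s2,s4}.
After 1: {s0,s2,s4}.
δ(s0,0) = {s3}; δ(s2,0) = ∅; δ(s4,0) = {s0}.
Union: {s0,s3}.
After 0: {s0,s3}.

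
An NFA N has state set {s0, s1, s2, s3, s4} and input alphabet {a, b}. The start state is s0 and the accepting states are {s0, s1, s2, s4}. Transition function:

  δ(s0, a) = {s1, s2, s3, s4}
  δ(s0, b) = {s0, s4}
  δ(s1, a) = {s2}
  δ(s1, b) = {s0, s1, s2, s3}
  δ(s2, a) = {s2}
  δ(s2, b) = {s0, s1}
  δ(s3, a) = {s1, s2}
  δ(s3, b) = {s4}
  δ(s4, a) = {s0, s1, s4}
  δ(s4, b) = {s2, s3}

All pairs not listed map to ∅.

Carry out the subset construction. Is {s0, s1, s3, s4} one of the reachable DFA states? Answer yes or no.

Start state of the DFA: {s0}.
{s0} --a--> {s1, s2, s3, s4}  [new]
{s0} --b--> {s0, s4}  [new]
{s1, s2, s3, s4} --a--> {s0, s1, s2, s4}  [new]
{s1, s2, s3, s4} --b--> {s0, s1, s2, s3, s4}  [new]
{s0, s4} --a--> {s0, s1, s2, s3, s4}  [seen]
{s0, s4} --b--> {s0, s2, s3, s4}  [new]
{s0, s1, s2, s4} --a--> {s0, s1, s2, s3, s4}  [seen]
{s0, s1, s2, s4} --b--> {s0, s1, s2, s3, s4}  [seen]
{s0, s1, s2, s3, s4} --a--> {s0, s1, s2, s3, s4}  [seen]
{s0, s1, s2, s3, s4} --b--> {s0, s1, s2, s3, s4}  [seen]
{s0, s2, s3, s4} --a--> {s0, s1, s2, s3, s4}  [seen]
{s0, s2, s3, s4} --b--> {s0, s1, s2, s3, s4}  [seen]
Reachable DFA states: {s0}, {s1, s2, s3, s4}, {s0, s4}, {s0, s1, s2, s4}, {s0, s1, s2, s3, s4}, {s0, s2, s3, s4}.
{s0, s1, s3, s4} is not among them.

no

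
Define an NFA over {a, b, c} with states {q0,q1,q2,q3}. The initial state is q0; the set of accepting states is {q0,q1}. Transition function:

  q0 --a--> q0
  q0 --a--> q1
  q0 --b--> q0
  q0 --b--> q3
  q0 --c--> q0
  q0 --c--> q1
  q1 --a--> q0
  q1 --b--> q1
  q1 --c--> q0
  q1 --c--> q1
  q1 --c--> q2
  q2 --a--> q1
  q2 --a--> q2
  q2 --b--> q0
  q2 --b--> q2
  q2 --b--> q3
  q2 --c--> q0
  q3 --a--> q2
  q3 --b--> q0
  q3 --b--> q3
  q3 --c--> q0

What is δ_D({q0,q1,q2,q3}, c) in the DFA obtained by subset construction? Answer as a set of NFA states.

{q0,q1,q2}

δ(q0,c) = {q0,q1}; δ(q1,c) = {q0,q1,q2}; δ(q2,c) = {q0}; δ(q3,c) = {q0}.
Union: {q0,q1,q2}.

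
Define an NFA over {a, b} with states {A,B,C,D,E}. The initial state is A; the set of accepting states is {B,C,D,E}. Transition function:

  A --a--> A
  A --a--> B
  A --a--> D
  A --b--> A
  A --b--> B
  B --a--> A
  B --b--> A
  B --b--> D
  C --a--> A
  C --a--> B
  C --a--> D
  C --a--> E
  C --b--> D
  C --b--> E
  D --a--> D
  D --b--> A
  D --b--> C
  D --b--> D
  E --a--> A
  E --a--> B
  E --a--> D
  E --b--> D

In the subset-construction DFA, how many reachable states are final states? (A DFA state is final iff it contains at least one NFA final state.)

Start state of the DFA: {A}.
{A} --a--> {A,B,D}  [new]
{A} --b--> {A,B}  [new]
{A,B,D} --a--> {A,B,D}  [seen]
{A,B,D} --b--> {A,B,C,D}  [new]
{A,B} --a--> {A,B,D}  [seen]
{A,B} --b--> {A,B,D}  [seen]
{A,B,C,D} --a--> {A,B,D,E}  [new]
{A,B,C,D} --b--> {A,B,C,D,E}  [new]
{A,B,D,E} --a--> {A,B,D}  [seen]
{A,B,D,E} --b--> {A,B,C,D}  [seen]
{A,B,C,D,E} --a--> {A,B,D,E}  [seen]
{A,B,C,D,E} --b--> {A,B,C,D,E}  [seen]
Reachable DFA states: {A}, {A,B,D}, {A,B}, {A,B,C,D}, {A,B,D,E}, {A,B,C,D,E}.
Accepting DFA states (contain an NFA accepting state): {A,B,D}, {A,B}, {A,B,C,D}, {A,B,D,E}, {A,B,C,D,E}.

5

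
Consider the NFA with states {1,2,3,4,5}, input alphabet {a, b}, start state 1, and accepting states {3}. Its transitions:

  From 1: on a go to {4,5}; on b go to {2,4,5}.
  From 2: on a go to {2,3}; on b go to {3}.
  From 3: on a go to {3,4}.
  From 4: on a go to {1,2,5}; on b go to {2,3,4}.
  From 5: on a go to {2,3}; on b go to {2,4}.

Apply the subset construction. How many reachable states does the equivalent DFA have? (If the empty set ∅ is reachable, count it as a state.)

Start state of the DFA: {1}.
{1} --a--> {4,5}  [new]
{1} --b--> {2,4,5}  [new]
{4,5} --a--> {1,2,3,5}  [new]
{4,5} --b--> {2,3,4}  [new]
{2,4,5} --a--> {1,2,3,5}  [seen]
{2,4,5} --b--> {2,3,4}  [seen]
{1,2,3,5} --a--> {2,3,4,5}  [new]
{1,2,3,5} --b--> {2,3,4,5}  [seen]
{2,3,4} --a--> {1,2,3,4,5}  [new]
{2,3,4} --b--> {2,3,4}  [seen]
{2,3,4,5} --a--> {1,2,3,4,5}  [seen]
{2,3,4,5} --b--> {2,3,4}  [seen]
{1,2,3,4,5} --a--> {1,2,3,4,5}  [seen]
{1,2,3,4,5} --b--> {2,3,4,5}  [seen]
Reachable DFA states: {1}, {4,5}, {2,4,5}, {1,2,3,5}, {2,3,4}, {2,3,4,5}, {1,2,3,4,5}.

7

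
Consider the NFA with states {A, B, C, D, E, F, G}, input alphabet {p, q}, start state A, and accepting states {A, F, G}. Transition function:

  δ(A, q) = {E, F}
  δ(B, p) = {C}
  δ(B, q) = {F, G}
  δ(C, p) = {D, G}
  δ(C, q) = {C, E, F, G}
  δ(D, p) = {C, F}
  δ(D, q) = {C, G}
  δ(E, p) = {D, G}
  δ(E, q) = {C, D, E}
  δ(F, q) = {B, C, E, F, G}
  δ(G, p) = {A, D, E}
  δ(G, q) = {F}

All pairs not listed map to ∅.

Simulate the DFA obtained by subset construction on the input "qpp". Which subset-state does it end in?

Start: {A}.
δ(A,q) = {E, F}.
Union: {E, F}.
After q: {E, F}.
δ(E,p) = {D, G}; δ(F,p) = ∅.
Union: {D, G}.
After p: {D, G}.
δ(D,p) = {C, F}; δ(G,p) = {A, D, E}.
Union: {A, C, D, E, F}.
After p: {A, C, D, E, F}.

{A, C, D, E, F}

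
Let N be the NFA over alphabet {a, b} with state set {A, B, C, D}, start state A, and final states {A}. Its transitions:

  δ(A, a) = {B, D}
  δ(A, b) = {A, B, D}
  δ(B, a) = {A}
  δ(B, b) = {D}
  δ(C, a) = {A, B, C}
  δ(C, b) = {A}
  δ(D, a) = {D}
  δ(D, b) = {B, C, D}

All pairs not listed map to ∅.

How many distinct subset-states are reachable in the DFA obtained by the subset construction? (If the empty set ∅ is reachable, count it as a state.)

Start state of the DFA: {A}.
{A} --a--> {B, D}  [new]
{A} --b--> {A, B, D}  [new]
{B, D} --a--> {A, D}  [new]
{B, D} --b--> {B, C, D}  [new]
{A, B, D} --a--> {A, B, D}  [seen]
{A, B, D} --b--> {A, B, C, D}  [new]
{A, D} --a--> {B, D}  [seen]
{A, D} --b--> {A, B, C, D}  [seen]
{B, C, D} --a--> {A, B, C, D}  [seen]
{B, C, D} --b--> {A, B, C, D}  [seen]
{A, B, C, D} --a--> {A, B, C, D}  [seen]
{A, B, C, D} --b--> {A, B, C, D}  [seen]
Reachable DFA states: {A}, {B, D}, {A, B, D}, {A, D}, {B, C, D}, {A, B, C, D}.

6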